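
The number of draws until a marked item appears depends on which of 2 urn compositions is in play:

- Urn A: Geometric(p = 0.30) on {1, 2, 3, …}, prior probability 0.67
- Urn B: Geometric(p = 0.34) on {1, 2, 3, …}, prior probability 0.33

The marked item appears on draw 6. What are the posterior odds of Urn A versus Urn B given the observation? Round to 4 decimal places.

2.4042

Since P(k|x) ∝ π_k f_k(x), the posterior odds are π_i f_i(x) / (π_j f_j(x)).
Geometric probabilities:
  p_A = 0.050421
  p_B = 0.0425793
0.0337821 / 0.0140512 ≈ 2.4042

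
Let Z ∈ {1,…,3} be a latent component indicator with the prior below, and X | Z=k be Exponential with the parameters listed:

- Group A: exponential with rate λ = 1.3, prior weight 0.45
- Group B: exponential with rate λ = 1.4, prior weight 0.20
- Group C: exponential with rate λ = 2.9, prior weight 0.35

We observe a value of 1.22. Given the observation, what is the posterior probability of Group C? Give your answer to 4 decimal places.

0.1475

Apply Bayes' rule: the posterior for each component is proportional to its prior times its likelihood at x.
Exponential densities:
  L_A = 1.3·e^(−1.3·1.22) = 1.3·e^(−1.5860) = 0.266166
  L_B = 1.4·e^(−1.4·1.22) = 1.4·e^(−1.7080) = 0.253719
  L_C = 2.9·e^(−2.9·1.22) = 2.9·e^(−3.5380) = 0.0843071
Prior × likelihood for each component:
  π_A·L_A = 0.45 × 0.266166 = 0.119775
  π_B·L_B = 0.20 × 0.253719 = 0.0507438
  π_C·L_C = 0.35 × 0.0843071 = 0.0295075
Evidence: 0.119775 + 0.0507438 + 0.0295075 = 0.200026
P(Group C | 1.22) = 0.0295075 / 0.200026 ≈ 0.1475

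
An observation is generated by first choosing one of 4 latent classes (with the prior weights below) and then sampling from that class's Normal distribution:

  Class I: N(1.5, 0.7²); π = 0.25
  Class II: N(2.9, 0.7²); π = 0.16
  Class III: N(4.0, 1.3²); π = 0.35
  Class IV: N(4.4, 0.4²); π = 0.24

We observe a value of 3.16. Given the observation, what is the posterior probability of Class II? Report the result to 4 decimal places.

0.4656

Apply Bayes' rule: the posterior for each component is proportional to its prior times its likelihood at x.
Component likelihoods at x = 3.16:
  L_I = 0.0342489
  L_II = 0.53193
  L_III = 0.24906
  L_IV = 0.00816705
Unnormalised posteriors:
  π_I·L_I = 0.25 × 0.0342489 = 0.00856223
  π_II·L_II = 0.16 × 0.53193 = 0.0851088
  π_III·L_III = 0.35 × 0.24906 = 0.0871711
  π_IV·L_IV = 0.24 × 0.00816705 = 0.00196009
Normaliser: 0.00856223 + 0.0851088 + 0.0871711 + 0.00196009 = 0.182802
P(Class II | 3.16) ≈ 0.4656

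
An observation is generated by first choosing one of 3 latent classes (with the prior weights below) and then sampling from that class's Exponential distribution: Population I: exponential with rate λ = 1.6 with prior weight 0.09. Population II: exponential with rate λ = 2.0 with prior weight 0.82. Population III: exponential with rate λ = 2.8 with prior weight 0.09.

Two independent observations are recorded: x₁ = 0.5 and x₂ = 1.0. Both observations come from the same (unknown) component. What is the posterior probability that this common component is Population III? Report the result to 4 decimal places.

0.0543

Apply Bayes' rule: the posterior for each component is proportional to its prior times its likelihood at x.
Since both observations come from the same component, the likelihood for component k is f_k(x₁)·f_k(x₂).
  L_I = [0.718926] × [0.323034] = 0.232238
  L_II = [0.735759] × [0.270671] = 0.199148
  L_III = [0.690471] × [0.170268] = 0.117565
Unnormalised posteriors:
  π_I·L_I = 0.09 × 0.232238 = 0.0209014
  π_II·L_II = 0.82 × 0.199148 = 0.163302
  π_III·L_III = 0.09 × 0.117565 = 0.0105809
Marginal: 0.0209014 + 0.163302 + 0.0105809 = 0.194784
P(Population III | x₁, x₂) = 0.0105809 / 0.194784 ≈ 0.0543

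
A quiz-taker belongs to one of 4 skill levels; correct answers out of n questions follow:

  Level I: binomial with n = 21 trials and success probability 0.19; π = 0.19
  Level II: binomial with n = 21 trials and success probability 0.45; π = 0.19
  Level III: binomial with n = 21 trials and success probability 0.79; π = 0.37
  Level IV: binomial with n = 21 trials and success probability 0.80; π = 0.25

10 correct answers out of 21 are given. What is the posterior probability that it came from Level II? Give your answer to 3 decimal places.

0.969

Posterior ∝ prior × likelihood, so P(k | x) ∝ π_k f_k(x); normalise over all components.
Evaluate each component's likelihood at the observed value:
  f_I = C(21,10)·0.19^10·0.81^11 = 352716·6.13107e-08·0.0984771 = 0.00212959
  f_II = C(21,10)·0.45^10·0.55^11 = 352716·0.000340506·0.00139312 = 0.167317
  f_III = C(21,10)·0.79^10·0.21^11 = 352716·0.0946828·3.50278e-08 = 0.00116979
  f_IV = C(21,10)·0.80^10·0.20^11 = 352716·0.107374·2.048e-08 = 0.000775631
Prior × likelihood for each component:
  π_I·f_I = 0.19 × 0.00212959 = 0.000404622
  π_II·f_II = 0.19 × 0.167317 = 0.0317902
  π_III·f_III = 0.37 × 0.00116979 = 0.000432823
  π_IV·f_IV = 0.25 × 0.000775631 = 0.000193908
Normaliser: 0.000404622 + 0.0317902 + 0.000432823 + 0.000193908 = 0.0328216
P(Level II | the observation) = 0.0317902 / 0.0328216 ≈ 0.969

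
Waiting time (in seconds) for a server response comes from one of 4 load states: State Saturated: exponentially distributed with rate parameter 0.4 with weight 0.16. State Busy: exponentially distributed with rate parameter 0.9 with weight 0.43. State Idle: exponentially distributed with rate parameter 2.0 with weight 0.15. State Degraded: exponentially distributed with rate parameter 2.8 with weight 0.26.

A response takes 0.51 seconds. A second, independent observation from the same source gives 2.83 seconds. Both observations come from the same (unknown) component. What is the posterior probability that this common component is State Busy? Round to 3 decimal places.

0.692

Apply Bayes' rule: the posterior for each component is proportional to its prior times its likelihood at x.
Since both observations come from the same component, the likelihood for component k is f_k(x₁)·f_k(x₂).
  L_Saturated = [0.4·e^(−0.4·0.51) = 0.4·e^(−0.2040) = 0.326185] × [0.128955] = 0.0420632
  L_Busy = [0.9·e^(−0.9·0.51) = 0.9·e^(−0.4590) = 0.568724] × [0.0704846] = 0.0400863
  L_Idle = [2.0·e^(−2.0·0.51) = 2.0·e^(−1.0200) = 0.72119] × [0.00696503] = 0.00502311
  L_Degraded = [2.8·e^(−2.8·0.51) = 2.8·e^(−1.4280) = 0.671406] × [0.00101346] = 0.000680447
Multiply by the mixture weights:
  π_Saturated·L_Saturated = 0.16 × 0.0420632 = 0.00673012
  π_Busy·L_Busy = 0.43 × 0.0400863 = 0.0172371
  π_Idle·L_Idle = 0.15 × 0.00502311 = 0.000753467
  π_Degraded·L_Degraded = 0.26 × 0.000680447 = 0.000176916
Sum: 0.00673012 + 0.0172371 + 0.000753467 + 0.000176916 = 0.0248976
P(State Busy | x₁,x₂) = 0.0172371 / 0.0248976 ≈ 0.692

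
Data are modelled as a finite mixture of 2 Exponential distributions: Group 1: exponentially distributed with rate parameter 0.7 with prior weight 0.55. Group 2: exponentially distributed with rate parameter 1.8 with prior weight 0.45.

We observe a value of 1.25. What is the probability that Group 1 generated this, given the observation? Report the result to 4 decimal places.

The responsibility of component k is π_k f_k(x) divided by Σ_j π_j f_j(x).
Exponential densities:
  L_1 = 0.7·e^(−0.7·1.25) = 0.7·e^(−0.8750) = 0.291803
  L_2 = 1.8·e^(−1.8·1.25) = 1.8·e^(−2.2500) = 0.189719
Unnormalised posteriors:
  π_1·L_1 = 0.55 × 0.291803 = 0.160492
  π_2·L_2 = 0.45 × 0.189719 = 0.0853734
Marginal: 0.160492 + 0.0853734 = 0.245865
Responsibility of Group 1: 0.160492 / 0.245865 ≈ 0.6528

0.6528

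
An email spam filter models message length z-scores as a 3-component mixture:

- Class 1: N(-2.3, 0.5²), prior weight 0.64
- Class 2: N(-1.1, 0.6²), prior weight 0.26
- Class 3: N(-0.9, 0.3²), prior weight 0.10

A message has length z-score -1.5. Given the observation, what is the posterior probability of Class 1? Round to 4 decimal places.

0.4758

The responsibility of component k is w_k f_k(x) divided by Σ_j w_j f_j(x).
Normal densities:
  f_1 = (1/(0.5·√(2π)))·exp(−(-1.5−-2.3)²/(2·0.5²)) = 0.797885·exp(-1.28000) = 0.221842
  f_2 = (1/(0.6·√(2π)))·exp(−(-1.5−-1.1)²/(2·0.6²)) = 0.664904·exp(-0.22222) = 0.532413
  f_3 = (1/(0.3·√(2π)))·exp(−(-1.5−-0.9)²/(2·0.3²)) = 1.329808·exp(-2.00000) = 0.17997
Prior × likelihood for each component:
  w_1·f_1 = 0.64 × 0.221842 = 0.141979
  w_2·f_2 = 0.26 × 0.532413 = 0.138427
  w_3·f_3 = 0.10 × 0.17997 = 0.017997
Denominator: 0.141979 + 0.138427 + 0.017997 = 0.298403
Responsibility of Class 1: 0.141979 / 0.298403 ≈ 0.4758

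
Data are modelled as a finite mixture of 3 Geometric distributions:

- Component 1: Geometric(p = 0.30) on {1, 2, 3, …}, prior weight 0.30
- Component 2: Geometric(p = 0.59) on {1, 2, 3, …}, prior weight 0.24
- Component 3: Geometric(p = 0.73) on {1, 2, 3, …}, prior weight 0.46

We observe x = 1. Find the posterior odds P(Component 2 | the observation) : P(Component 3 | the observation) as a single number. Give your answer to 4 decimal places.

0.4217

Posterior odds = (P(Z=i) f_i(x)) / (P(Z=j) f_j(x)); the normalising sum cancels.
Geometric probabilities:
  L_1 = 0.3
  L_2 = 0.59
  L_3 = 0.73
Posterior odds = (P(Z=2)·L_2) / (P(Z=3)·L_3) = (0.24·0.59) / (0.46·0.73) = 0.1416 / 0.3358 ≈ 0.4217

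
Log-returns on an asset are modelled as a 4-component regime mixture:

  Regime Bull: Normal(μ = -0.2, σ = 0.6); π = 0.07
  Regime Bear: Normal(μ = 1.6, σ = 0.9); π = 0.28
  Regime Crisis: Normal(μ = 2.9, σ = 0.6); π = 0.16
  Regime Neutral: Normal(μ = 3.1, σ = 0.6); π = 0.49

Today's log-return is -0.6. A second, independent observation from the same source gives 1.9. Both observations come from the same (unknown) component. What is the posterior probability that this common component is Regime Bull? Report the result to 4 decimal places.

0.0202

P(component k | x) = w_k·f_k(x) / marginal(x), where marginal(x) = Σ_j w_j·f_j(x).
Since both observations come from the same component, the likelihood for component k is f_k(x₁)·f_k(x₂).
  f_Bull = [(1/(0.6·√(2π)))·exp(−(-0.6−-0.2)²/(2·0.6²)) = 0.664904·exp(-0.22222) = 0.532413] × [0.00145447] = 0.00077438
  f_Bear = [(1/(0.9·√(2π)))·exp(−(-0.6−1.6)²/(2·0.9²)) = 0.443269·exp(-2.98765) = 0.0223432] × [0.419315] = 0.00936884
  f_Crisis = [(1/(0.6·√(2π)))·exp(−(-0.6−2.9)²/(2·0.6²)) = 0.664904·exp(-17.01389) = 2.71469e-08] × [0.165795] = 4.50083e-09
  f_Neutral = [(1/(0.6·√(2π)))·exp(−(-0.6−3.1)²/(2·0.6²)) = 0.664904·exp(-19.01389) = 3.67394e-09] × [0.0899849] = 3.30599e-10
Weight by the priors:
  w_Bull·f_Bull = 0.07 × 0.00077438 = 5.42066e-05
  w_Bear·f_Bear = 0.28 × 0.00936884 = 0.00262328
  w_Crisis·f_Crisis = 0.16 × 4.50083e-09 = 7.20133e-10
  w_Neutral·f_Neutral = 0.49 × 3.30599e-10 = 1.61994e-10
Sum: 5.42066e-05 + 0.00262328 + 7.20133e-10 + 1.61994e-10 = 0.00267748
P(Regime Bull | data) ≈ 0.0202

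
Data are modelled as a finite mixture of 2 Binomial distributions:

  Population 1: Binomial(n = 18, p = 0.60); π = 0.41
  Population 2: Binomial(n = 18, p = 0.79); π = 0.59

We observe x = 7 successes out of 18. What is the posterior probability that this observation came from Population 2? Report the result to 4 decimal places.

P(component k | x) = π_k·f_k(x) / marginal(x), where marginal(x) = Σ_j π_j·f_j(x).
Binomial probabilities:
  p_1 = 0.0373657
  p_2 = 0.00021407
Prior × likelihood for each component:
  π_1·p_1 = 0.41 × 0.0373657 = 0.0153199
  π_2·p_2 = 0.59 × 0.00021407 = 0.000126302
Denominator: 0.0153199 + 0.000126302 = 0.0154462
P(Population 2 | data) = 0.000126302 / 0.0154462 ≈ 0.0082

0.0082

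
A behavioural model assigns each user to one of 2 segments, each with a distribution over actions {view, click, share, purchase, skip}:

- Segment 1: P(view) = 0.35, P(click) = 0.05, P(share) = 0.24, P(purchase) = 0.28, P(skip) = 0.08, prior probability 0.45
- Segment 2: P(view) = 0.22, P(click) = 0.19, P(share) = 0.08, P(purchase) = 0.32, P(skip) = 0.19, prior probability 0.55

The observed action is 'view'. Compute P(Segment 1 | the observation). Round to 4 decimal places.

0.5655

Posterior ∝ prior × likelihood, so P(k | x) ∝ π_k f_k(x); normalise over all components.
Evaluate each component's likelihood at the observed value:
  f_1 = P(view | comp) = 0.35
  f_2 = P(view | comp) = 0.22
Weight by the priors:
  π_1·f_1 = 0.45 × 0.35 = 0.1575
  π_2·f_2 = 0.55 × 0.22 = 0.121
Sum: 0.1575 + 0.121 = 0.2785
Responsibility of Segment 1: 0.1575 / 0.2785 ≈ 0.5655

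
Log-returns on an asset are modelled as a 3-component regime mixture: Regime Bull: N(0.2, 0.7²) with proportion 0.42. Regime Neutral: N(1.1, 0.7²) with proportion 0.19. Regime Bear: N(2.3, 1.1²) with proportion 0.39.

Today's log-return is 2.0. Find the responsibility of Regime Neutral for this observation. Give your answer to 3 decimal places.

The responsibility of component k is P(Z=k) f_k(x) divided by Σ_j P(Z=j) f_j(x).
Evaluate each component's likelihood at the observed value:
  f_Bull = 0.0208921
  f_Neutral = 0.249376
  f_Bear = 0.349435
Multiply by the mixture weights:
  P(Z=Bull)·f_Bull = 0.42 × 0.0208921 = 0.00877467
  P(Z=Neutral)·f_Neutral = 0.19 × 0.249376 = 0.0473814
  P(Z=Bear)·f_Bear = 0.39 × 0.349435 = 0.13628
Normaliser: 0.00877467 + 0.0473814 + 0.13628 = 0.192436
So the posterior for Regime Neutral is 0.0473814 / 0.192436 ≈ 0.246.

0.246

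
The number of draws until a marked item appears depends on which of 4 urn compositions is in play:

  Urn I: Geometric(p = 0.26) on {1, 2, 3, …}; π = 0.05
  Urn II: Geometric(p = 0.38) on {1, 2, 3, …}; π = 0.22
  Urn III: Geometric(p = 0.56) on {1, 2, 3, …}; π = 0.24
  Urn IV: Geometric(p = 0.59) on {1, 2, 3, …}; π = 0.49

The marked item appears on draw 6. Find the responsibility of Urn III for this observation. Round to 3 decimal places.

The responsibility of component k is π_k f_k(x) divided by Σ_j π_j f_j(x).
Component likelihoods at x = 6:
  p_I = 0.26·(1−0.26)^5 = 0.26·0.221901 = 0.0576942
  p_II = 0.38·(1−0.38)^5 = 0.38·0.0916133 = 0.034813
  p_III = 0.56·(1−0.56)^5 = 0.56·0.0164916 = 0.00923531
  p_IV = 0.59·(1−0.59)^5 = 0.59·0.0115856 = 0.00683552
Unnormalised posteriors:
  π_I·p_I = 0.05 × 0.0576942 = 0.00288471
  π_II·p_II = 0.22 × 0.034813 = 0.00765887
  π_III·p_III = 0.24 × 0.00923531 = 0.00221647
  π_IV·p_IV = 0.49 × 0.00683552 = 0.0033494
Marginal: 0.00288471 + 0.00765887 + 0.00221647 + 0.0033494 = 0.0161095
P(Urn III | the observation) ≈ 0.138

0.138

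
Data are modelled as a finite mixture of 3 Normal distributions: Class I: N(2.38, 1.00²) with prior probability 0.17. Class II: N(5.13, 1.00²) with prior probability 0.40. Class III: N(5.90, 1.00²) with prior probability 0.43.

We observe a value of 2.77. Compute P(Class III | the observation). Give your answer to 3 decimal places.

0.017

By Bayes' theorem, P(k | x) = π_k f_k(x) / Σ_j π_j f_j(x).
Component likelihoods at x = 2.77:
  f_I = (1/(1.00·√(2π)))·exp(−(2.77−2.38)²/(2·1.00²)) = 0.398942·exp(-0.07605) = 0.369728
  f_II = (1/(1.00·√(2π)))·exp(−(2.77−5.13)²/(2·1.00²)) = 0.398942·exp(-2.78480) = 0.0246313
  f_III = (1/(1.00·√(2π)))·exp(−(2.77−5.90)²/(2·1.00²)) = 0.398942·exp(-4.89845) = 0.00297537
Unnormalised posteriors:
  π_I·f_I = 0.17 × 0.369728 = 0.0628537
  π_II·f_II = 0.40 × 0.0246313 = 0.00985251
  π_III·f_III = 0.43 × 0.00297537 = 0.00127941
Sum: 0.0628537 + 0.00985251 + 0.00127941 = 0.0739856
So the posterior for Class III is 0.00127941 / 0.0739856 ≈ 0.017.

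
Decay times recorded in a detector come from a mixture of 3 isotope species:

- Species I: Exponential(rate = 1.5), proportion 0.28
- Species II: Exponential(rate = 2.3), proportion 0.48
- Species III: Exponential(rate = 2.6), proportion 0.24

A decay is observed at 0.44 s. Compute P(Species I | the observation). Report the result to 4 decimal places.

Posterior ∝ prior × likelihood, so P(k | x) ∝ w_k f_k(x); normalise over all components.
Component likelihoods at x = 0.44 s:
  p_I = 0.775277
  p_II = 0.83603
  p_III = 0.82821
Unnormalised posteriors:
  w_I·p_I = 0.28 × 0.775277 = 0.217078
  w_II·p_II = 0.48 × 0.83603 = 0.401294
  w_III·p_III = 0.24 × 0.82821 = 0.19877
Normaliser: 0.217078 + 0.401294 + 0.19877 = 0.817142
P(Species I | x) ≈ 0.2657

0.2657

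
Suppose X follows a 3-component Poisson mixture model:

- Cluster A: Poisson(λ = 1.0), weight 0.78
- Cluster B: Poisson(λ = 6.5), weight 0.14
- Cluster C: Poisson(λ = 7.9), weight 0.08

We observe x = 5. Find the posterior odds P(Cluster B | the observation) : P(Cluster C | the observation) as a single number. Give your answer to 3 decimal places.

2.676

Since P(k|x) ∝ π_k f_k(x), the posterior odds are π_i f_i(x) / (π_j f_j(x)).
Poisson probabilities:
  L_A = e^(−1.0)·1.0^5/5! = 0.00306566
  L_B = e^(−6.5)·6.5^5/5! = 0.145369
  L_C = e^(−7.9)·7.9^5/5! = 0.0950666
0.0203516 / 0.00760533 ≈ 2.676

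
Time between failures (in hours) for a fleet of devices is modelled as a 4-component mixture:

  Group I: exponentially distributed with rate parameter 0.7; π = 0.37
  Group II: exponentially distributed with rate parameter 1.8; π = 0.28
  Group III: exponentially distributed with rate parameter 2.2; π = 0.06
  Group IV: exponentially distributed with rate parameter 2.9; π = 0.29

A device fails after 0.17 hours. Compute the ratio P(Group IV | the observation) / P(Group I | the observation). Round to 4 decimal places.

Posterior odds = (π_i f_i(x)) / (π_j f_j(x)); the normalising sum cancels.
Component likelihoods at x = 0.17 hours:
  L_I = 0.621465
  L_II = 1.3255
  L_III = 1.51355
  L_IV = 1.77129
Posterior odds = (π_IV·L_IV) / (π_I·L_I) = (0.29·1.77129) / (0.37·0.621465) = 0.513675 / 0.229942 ≈ 2.2339

2.2339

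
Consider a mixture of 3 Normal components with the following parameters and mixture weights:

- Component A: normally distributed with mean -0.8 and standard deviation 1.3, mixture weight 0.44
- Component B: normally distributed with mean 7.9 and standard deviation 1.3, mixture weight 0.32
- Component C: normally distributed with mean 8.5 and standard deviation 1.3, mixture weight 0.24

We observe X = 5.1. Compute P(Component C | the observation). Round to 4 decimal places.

0.1996

Apply Bayes' rule: the posterior for each component is proportional to its prior times its likelihood at x.
Component likelihoods at x = 5.1:
  L_A = 1.03335e-05
  L_B = 0.0301723
  L_C = 0.0100376
Multiply by the mixture weights:
  w_A·L_A = 0.44 × 1.03335e-05 = 4.54674e-06
  w_B·L_B = 0.32 × 0.0301723 = 0.00965515
  w_C·L_C = 0.24 × 0.0100376 = 0.00240901
Denominator: 4.54674e-06 + 0.00965515 + 0.00240901 = 0.0120687
Responsibility of Component C: 0.00240901 / 0.0120687 ≈ 0.1996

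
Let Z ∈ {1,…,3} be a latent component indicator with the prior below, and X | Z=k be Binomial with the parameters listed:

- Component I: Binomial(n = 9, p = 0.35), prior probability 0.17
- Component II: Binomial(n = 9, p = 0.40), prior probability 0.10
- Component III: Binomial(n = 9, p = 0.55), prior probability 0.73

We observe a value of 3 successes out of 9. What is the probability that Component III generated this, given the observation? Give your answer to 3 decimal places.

0.543

Apply Bayes' rule: the posterior for each component is proportional to its prior times its likelihood at x.
Component likelihoods at x = 3 successes out of 9:
  p_I = C(9,3)·0.35^3·0.65^6 = 84·0.042875·0.0754189 = 0.271621
  p_II = C(9,3)·0.40^3·0.60^6 = 84·0.064·0.046656 = 0.250823
  p_III = C(9,3)·0.55^3·0.45^6 = 84·0.166375·0.00830377 = 0.116049
Weight by the priors:
  P(Z=I)·p_I = 0.17 × 0.271621 = 0.0461756
  P(Z=II)·p_II = 0.10 × 0.250823 = 0.0250823
  P(Z=III)·p_III = 0.73 × 0.116049 = 0.084716
Marginal: 0.0461756 + 0.0250823 + 0.084716 = 0.155974
So the posterior for Component III is 0.084716 / 0.155974 ≈ 0.543.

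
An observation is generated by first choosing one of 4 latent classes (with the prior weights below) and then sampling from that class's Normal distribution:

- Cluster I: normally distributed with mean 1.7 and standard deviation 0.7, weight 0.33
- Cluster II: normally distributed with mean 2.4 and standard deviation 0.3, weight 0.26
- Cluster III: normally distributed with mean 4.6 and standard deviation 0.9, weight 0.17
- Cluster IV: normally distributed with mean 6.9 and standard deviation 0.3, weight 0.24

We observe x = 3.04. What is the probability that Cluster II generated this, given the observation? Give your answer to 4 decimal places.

The responsibility of component k is π_k f_k(x) divided by Σ_j π_j f_j(x).
Normal densities:
  L_I = 0.0912175
  L_II = 0.136624
  L_III = 0.0986872
  L_IV = 1.49562e-36
Unnormalised posteriors:
  π_I·L_I = 0.33 × 0.0912175 = 0.0301018
  π_II·L_II = 0.26 × 0.136624 = 0.0355223
  π_III·L_III = 0.17 × 0.0986872 = 0.0167768
  π_IV·L_IV = 0.24 × 1.49562e-36 = 3.58949e-37
Denominator: 0.0301018 + 0.0355223 + 0.0167768 + 3.58949e-37 = 0.0824009
Responsibility of Cluster II: 0.0355223 / 0.0824009 ≈ 0.4311

0.4311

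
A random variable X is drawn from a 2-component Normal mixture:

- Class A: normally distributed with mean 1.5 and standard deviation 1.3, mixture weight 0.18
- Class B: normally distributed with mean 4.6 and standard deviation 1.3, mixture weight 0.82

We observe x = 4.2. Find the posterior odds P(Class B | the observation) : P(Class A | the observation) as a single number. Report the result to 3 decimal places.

37.555

The posterior odds equal the prior odds times the likelihood ratio: (π_i/π_j)·(f_i(x)/f_j(x)).
Normal densities:
  p_A = 0.0355041
  p_B = 0.29269
0.240006 / 0.00639074 ≈ 37.555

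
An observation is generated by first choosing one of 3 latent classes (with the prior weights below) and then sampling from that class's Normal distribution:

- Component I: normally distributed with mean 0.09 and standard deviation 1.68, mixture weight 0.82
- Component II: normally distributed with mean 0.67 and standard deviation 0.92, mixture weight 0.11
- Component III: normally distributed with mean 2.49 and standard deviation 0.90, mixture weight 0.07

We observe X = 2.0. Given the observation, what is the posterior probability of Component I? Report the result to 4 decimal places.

By Bayes' theorem, P(k | x) = w_k f_k(x) / Σ_j w_j f_j(x).
Evaluate each component's likelihood at the observed value:
  p_I = (1/(1.68·√(2π)))·exp(−(2.0−0.09)²/(2·1.68²)) = 0.237466·exp(-0.64628) = 0.12443
  p_II = (1/(0.92·√(2π)))·exp(−(2.0−0.67)²/(2·0.92²)) = 0.433633·exp(-1.04496) = 0.152512
  p_III = (1/(0.90·√(2π)))·exp(−(2.0−2.49)²/(2·0.90²)) = 0.443269·exp(-0.14821) = 0.382209
Unnormalised posteriors:
  w_I·p_I = 0.82 × 0.12443 = 0.102033
  w_II·p_II = 0.11 × 0.152512 = 0.0167763
  w_III·p_III = 0.07 × 0.382209 = 0.0267546
Marginal: 0.102033 + 0.0167763 + 0.0267546 = 0.145564
So the posterior for Component I is 0.102033 / 0.145564 ≈ 0.7009.

0.7009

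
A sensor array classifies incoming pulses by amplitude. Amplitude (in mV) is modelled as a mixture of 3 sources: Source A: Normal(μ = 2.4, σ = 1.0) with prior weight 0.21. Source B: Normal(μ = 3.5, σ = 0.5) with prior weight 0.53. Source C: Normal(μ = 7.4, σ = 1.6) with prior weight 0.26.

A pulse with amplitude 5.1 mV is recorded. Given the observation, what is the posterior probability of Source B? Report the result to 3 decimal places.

0.091

Posterior ∝ prior × likelihood, so P(k | x) ∝ w_k f_k(x); normalise over all components.
Component likelihoods at x = 5.1 mV:
  L_A = (1/(1.0·√(2π)))·exp(−(5.1−2.4)²/(2·1.0²)) = 0.398942·exp(-3.64500) = 0.0104209
  L_B = (1/(0.5·√(2π)))·exp(−(5.1−3.5)²/(2·0.5²)) = 0.797885·exp(-5.12000) = 0.00476818
  L_C = (1/(1.6·√(2π)))·exp(−(5.1−7.4)²/(2·1.6²)) = 0.249339·exp(-1.03320) = 0.0887311
Weight by the priors:
  w_A·L_A = 0.21 × 0.0104209 = 0.0021884
  w_B·L_B = 0.53 × 0.00476818 = 0.00252713
  w_C·L_C = 0.26 × 0.0887311 = 0.0230701
Normaliser: 0.0021884 + 0.00252713 + 0.0230701 = 0.0277856
P(Source B | data) ≈ 0.091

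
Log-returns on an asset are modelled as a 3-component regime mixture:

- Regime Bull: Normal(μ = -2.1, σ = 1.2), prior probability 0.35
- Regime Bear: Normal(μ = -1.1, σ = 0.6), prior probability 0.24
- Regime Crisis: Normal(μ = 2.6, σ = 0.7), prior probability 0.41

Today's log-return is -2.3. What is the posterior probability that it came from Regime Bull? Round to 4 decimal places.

Apply Bayes' rule: the posterior for each component is proportional to its prior times its likelihood at x.
Evaluate each component's likelihood at the observed value:
  L_Bull = (1/(1.2·√(2π)))·exp(−(-2.3−-2.1)²/(2·1.2²)) = 0.332452·exp(-0.01389) = 0.327866
  L_Bear = (1/(0.6·√(2π)))·exp(−(-2.3−-1.1)²/(2·0.6²)) = 0.664904·exp(-2.00000) = 0.0899849
  L_Crisis = (1/(0.7·√(2π)))·exp(−(-2.3−2.6)²/(2·0.7²)) = 0.569918·exp(-24.50000) = 1.30496e-11
Weight by the priors:
  π_Bull·L_Bull = 0.35 × 0.327866 = 0.114753
  π_Bear·L_Bear = 0.24 × 0.0899849 = 0.0215964
  π_Crisis·L_Crisis = 0.41 × 1.30496e-11 = 5.35034e-12
Marginal: 0.114753 + 0.0215964 + 5.35034e-12 = 0.13635
P(Regime Bull | -2.3) = 0.114753 / 0.13635 ≈ 0.8416

0.8416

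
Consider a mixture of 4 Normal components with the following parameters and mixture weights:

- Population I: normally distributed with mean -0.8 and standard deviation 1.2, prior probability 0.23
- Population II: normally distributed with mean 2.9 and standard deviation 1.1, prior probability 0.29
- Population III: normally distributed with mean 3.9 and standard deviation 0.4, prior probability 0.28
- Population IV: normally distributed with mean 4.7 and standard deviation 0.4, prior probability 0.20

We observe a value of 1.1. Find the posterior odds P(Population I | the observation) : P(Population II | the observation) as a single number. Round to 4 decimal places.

0.7918

Only the two components matter; the odds are (P(Z=i) f_i(x)) / (P(Z=j) f_j(x)).
Normal densities:
  f_I = (1/(1.2·√(2π)))·exp(−(1.1−-0.8)²/(2·1.2²)) = 0.332452·exp(-1.25347) = 0.0949189
  f_II = (1/(1.1·√(2π)))·exp(−(1.1−2.9)²/(2·1.1²)) = 0.362675·exp(-1.33884) = 0.0950748
  f_III = (1/(0.4·√(2π)))·exp(−(1.1−3.9)²/(2·0.4²)) = 0.997356·exp(-24.50000) = 2.28368e-11
  f_IV = (1/(0.4·√(2π)))·exp(−(1.1−4.7)²/(2·0.4²)) = 0.997356·exp(-40.50000) = 2.56994e-18
Posterior odds = (P(Z=I)·f_I) / (P(Z=II)·f_II) = (0.23·0.0949189) / (0.29·0.0950748) = 0.0218313 / 0.0275717 ≈ 0.7918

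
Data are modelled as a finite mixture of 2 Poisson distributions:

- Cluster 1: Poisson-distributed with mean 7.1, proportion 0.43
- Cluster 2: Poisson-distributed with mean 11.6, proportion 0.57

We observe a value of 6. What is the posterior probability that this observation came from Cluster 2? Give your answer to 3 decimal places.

Posterior ∝ prior × likelihood, so P(k | x) ∝ P(Z=k) f_k(x); normalise over all components.
Poisson probabilities:
  p_1 = e^(−7.1)·7.1^6/6! = 0.1468
  p_2 = e^(−11.6)·11.6^6/6! = 0.031017
Multiply by the mixture weights:
  P(Z=1)·p_1 = 0.43 × 0.1468 = 0.0631241
  P(Z=2)·p_2 = 0.57 × 0.031017 = 0.0176797
Sum: 0.0631241 + 0.0176797 = 0.0808038
Responsibility of Cluster 2: 0.0176797 / 0.0808038 ≈ 0.219

0.219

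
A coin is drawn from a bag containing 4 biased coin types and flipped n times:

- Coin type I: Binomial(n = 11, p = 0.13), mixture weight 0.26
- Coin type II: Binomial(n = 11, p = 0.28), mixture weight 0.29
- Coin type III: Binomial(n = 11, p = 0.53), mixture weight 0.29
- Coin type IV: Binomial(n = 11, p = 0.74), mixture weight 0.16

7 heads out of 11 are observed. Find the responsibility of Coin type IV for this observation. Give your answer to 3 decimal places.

P(component k | x) = P(Z=k)·f_k(x) / marginal(x), where marginal(x) = Σ_j P(Z=j)·f_j(x).
Binomial probabilities:
  f_I = 0.00011863
  f_II = 0.011966
  f_III = 0.189163
  f_IV = 0.183244
Unnormalised posteriors:
  P(Z=I)·f_I = 0.26 × 0.00011863 = 3.08438e-05
  P(Z=II)·f_II = 0.29 × 0.011966 = 0.00347015
  P(Z=III)·f_III = 0.29 × 0.189163 = 0.0548573
  P(Z=IV)·f_IV = 0.16 × 0.183244 = 0.029319
Evidence: 3.08438e-05 + 0.00347015 + 0.0548573 + 0.029319 = 0.0876773
So the posterior for Coin type IV is 0.029319 / 0.0876773 ≈ 0.334.

0.334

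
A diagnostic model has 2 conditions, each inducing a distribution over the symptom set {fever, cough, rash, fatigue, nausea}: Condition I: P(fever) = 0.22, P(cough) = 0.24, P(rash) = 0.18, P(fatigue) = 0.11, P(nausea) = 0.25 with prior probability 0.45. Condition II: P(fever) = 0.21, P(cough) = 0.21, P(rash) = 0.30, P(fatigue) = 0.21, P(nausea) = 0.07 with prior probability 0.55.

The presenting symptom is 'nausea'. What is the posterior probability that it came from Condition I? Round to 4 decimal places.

0.7450

The responsibility of component k is π_k f_k(x) divided by Σ_j π_j f_j(x).
Evaluate each component's likelihood at the observed value:
  f_I = P(nausea | comp) = 0.25
  f_II = P(nausea | comp) = 0.07
Unnormalised posteriors:
  π_I·f_I = 0.45 × 0.25 = 0.1125
  π_II·f_II = 0.55 × 0.07 = 0.0385
Sum: 0.1125 + 0.0385 = 0.151
Responsibility of Condition I: 0.1125 / 0.151 ≈ 0.7450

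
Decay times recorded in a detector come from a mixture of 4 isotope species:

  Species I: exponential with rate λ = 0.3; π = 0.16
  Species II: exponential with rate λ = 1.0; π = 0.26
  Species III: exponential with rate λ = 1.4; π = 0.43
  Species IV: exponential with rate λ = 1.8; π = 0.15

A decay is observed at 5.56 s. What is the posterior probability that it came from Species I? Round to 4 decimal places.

0.8775

Apply Bayes' rule: the posterior for each component is proportional to its prior times its likelihood at x.
Component likelihoods at x = 5.56 s:
  L_I = 0.3·e^(−0.3·5.56) = 0.3·e^(−1.6680) = 0.0565872
  L_II = 1.0·e^(−1.0·5.56) = 1.0·e^(−5.5600) = 0.00384878
  L_III = 1.4·e^(−1.4·5.56) = 1.4·e^(−7.7840) = 0.000582881
  L_IV = 1.8·e^(−1.8·5.56) = 1.8·e^(−10.0080) = 8.10687e-05
Multiply by the mixture weights:
  π_I·L_I = 0.16 × 0.0565872 = 0.00905395
  π_II·L_II = 0.26 × 0.00384878 = 0.00100068
  π_III·L_III = 0.43 × 0.000582881 = 0.000250639
  π_IV·L_IV = 0.15 × 8.10687e-05 = 1.21603e-05
Evidence: 0.00905395 + 0.00100068 + 0.000250639 + 1.21603e-05 = 0.0103174
P(Species I | data) ≈ 0.8775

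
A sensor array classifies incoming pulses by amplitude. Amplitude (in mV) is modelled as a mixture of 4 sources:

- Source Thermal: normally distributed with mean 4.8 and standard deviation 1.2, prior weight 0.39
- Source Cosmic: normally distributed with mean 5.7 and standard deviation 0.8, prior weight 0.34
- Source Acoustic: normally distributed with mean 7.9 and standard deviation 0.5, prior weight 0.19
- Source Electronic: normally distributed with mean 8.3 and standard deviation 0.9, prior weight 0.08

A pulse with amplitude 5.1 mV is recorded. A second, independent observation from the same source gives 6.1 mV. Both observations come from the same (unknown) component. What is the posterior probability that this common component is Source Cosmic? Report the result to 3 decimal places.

Posterior ∝ prior × likelihood, so P(k | x) ∝ π_k f_k(x); normalise over all components.
Since both observations come from the same component, the likelihood for component k is f_k(x₁)·f_k(x₂).
  f_Thermal = [(1/(1.2·√(2π)))·exp(−(5.1−4.8)²/(2·1.2²)) = 0.332452·exp(-0.03125) = 0.322223] × [0.184877] = 0.0595716
  f_Cosmic = [(1/(0.8·√(2π)))·exp(−(5.1−5.7)²/(2·0.8²)) = 0.498678·exp(-0.28125) = 0.376422] × [0.440082] = 0.165656
  f_Acoustic = [(1/(0.5·√(2π)))·exp(−(5.1−7.9)²/(2·0.5²)) = 0.797885·exp(-15.68000) = 1.23652e-07] × [0.0012238] = 1.51326e-10
  f_Electronic = [(1/(0.9·√(2π)))·exp(−(5.1−8.3)²/(2·0.9²)) = 0.443269·exp(-6.32099) = 0.000797072] × [0.0223432] = 1.78092e-05
Multiply by the mixture weights:
  π_Thermal·f_Thermal = 0.39 × 0.0595716 = 0.0232329
  π_Cosmic·f_Cosmic = 0.34 × 0.165656 = 0.0563232
  π_Acoustic·f_Acoustic = 0.19 × 1.51326e-10 = 2.8752e-11
  π_Electronic·f_Electronic = 0.08 × 1.78092e-05 = 1.42473e-06
Evidence: 0.0232329 + 0.0563232 + 2.8752e-11 + 1.42473e-06 = 0.0795575
Responsibility of Source Cosmic: 0.0563232 / 0.0795575 ≈ 0.708

0.708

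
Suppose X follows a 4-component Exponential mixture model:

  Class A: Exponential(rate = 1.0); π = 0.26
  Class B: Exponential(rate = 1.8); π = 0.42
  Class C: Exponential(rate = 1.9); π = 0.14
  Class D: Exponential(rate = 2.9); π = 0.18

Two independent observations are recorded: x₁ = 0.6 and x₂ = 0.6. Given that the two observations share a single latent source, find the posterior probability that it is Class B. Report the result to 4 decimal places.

By Bayes' theorem, P(k | x) = π_k f_k(x) / Σ_j π_j f_j(x).
Since both observations come from the same component, the likelihood for component k is f_k(x₁)·f_k(x₂).
  L_A = [0.548812] × [0.548812] = 0.301194
  L_B = [0.611272] × [0.611272] = 0.373653
  L_C = [0.607656] × [0.607656] = 0.369246
  L_D = [0.509009] × [0.509009] = 0.25909
Prior × likelihood for each component:
  π_A·L_A = 0.26 × 0.301194 = 0.0783105
  π_B·L_B = 0.42 × 0.373653 = 0.156934
  π_C·L_C = 0.14 × 0.369246 = 0.0516944
  π_D·L_D = 0.18 × 0.25909 = 0.0466363
Sum: 0.0783105 + 0.156934 + 0.0516944 + 0.0466363 = 0.333576
P(Class B | data) ≈ 0.4705

0.4705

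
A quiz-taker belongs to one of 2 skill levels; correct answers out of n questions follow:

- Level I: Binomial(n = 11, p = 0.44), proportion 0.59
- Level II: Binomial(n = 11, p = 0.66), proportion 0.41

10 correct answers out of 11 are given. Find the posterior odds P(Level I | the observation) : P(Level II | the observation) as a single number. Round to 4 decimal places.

Posterior odds = (π_i f_i(x)) / (π_j f_j(x)); the normalising sum cancels.
Binomial probabilities:
  f_I = 0.00167536
  f_II = 0.0586558
Posterior odds = (π_I·f_I) / (π_II·f_II) = (0.59·0.00167536) / (0.41·0.0586558) = 0.000988461 / 0.0240489 ≈ 0.0411

0.0411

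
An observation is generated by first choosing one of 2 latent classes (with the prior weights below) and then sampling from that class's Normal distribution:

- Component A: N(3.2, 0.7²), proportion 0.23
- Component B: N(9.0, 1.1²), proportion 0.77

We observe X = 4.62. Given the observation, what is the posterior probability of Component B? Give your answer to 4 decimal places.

By Bayes' theorem, P(k | x) = w_k f_k(x) / Σ_j w_j f_j(x).
Evaluate each component's likelihood at the observed value:
  p_A = (1/(0.7·√(2π)))·exp(−(4.62−3.2)²/(2·0.7²)) = 0.569918·exp(-2.05755) = 0.0728164
  p_B = (1/(1.1·√(2π)))·exp(−(4.62−9.0)²/(2·1.1²)) = 0.362675·exp(-7.92744) = 0.00013082
Unnormalised posteriors:
  w_A·p_A = 0.23 × 0.0728164 = 0.0167478
  w_B·p_B = 0.77 × 0.00013082 = 0.000100732
Evidence: 0.0167478 + 0.000100732 = 0.0168485
So the posterior for Component B is 0.000100732 / 0.0168485 ≈ 0.0060.

0.0060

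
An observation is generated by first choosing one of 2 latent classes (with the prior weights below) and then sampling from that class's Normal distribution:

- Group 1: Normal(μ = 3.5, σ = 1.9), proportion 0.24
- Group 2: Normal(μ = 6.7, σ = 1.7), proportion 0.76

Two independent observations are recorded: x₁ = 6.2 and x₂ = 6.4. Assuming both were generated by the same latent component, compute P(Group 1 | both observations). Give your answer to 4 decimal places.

P(component k | x) = w_k·f_k(x) / marginal(x), where marginal(x) = Σ_j w_j·f_j(x).
Since both observations come from the same component, the likelihood for component k is f_k(x₁)·f_k(x₂).
  L_1 = [(1/(1.9·√(2π)))·exp(−(6.2−3.5)²/(2·1.9²)) = 0.209970·exp(-1.00970) = 0.0764982] × [0.0655061] = 0.0050111
  L_2 = [(1/(1.7·√(2π)))·exp(−(6.2−6.7)²/(2·1.7²)) = 0.234672·exp(-0.04325) = 0.224738] × [0.231046] = 0.0519249
Weight by the priors:
  w_1·L_1 = 0.24 × 0.0050111 = 0.00120266
  w_2·L_2 = 0.76 × 0.0519249 = 0.0394629
Normaliser: 0.00120266 + 0.0394629 = 0.0406656
P(Group 1 | x₁, x₂) = 0.00120266 / 0.0406656 ≈ 0.0296

0.0296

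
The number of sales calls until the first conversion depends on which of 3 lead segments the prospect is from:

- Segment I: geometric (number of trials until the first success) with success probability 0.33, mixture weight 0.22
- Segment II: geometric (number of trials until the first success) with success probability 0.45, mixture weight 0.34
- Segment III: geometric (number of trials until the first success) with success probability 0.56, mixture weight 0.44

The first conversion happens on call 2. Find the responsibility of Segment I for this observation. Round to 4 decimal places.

0.2017

By Bayes' theorem, P(k | x) = π_k f_k(x) / Σ_j π_j f_j(x).
Component likelihoods at x = 2:
  L_I = 0.2211
  L_II = 0.2475
  L_III = 0.2464
Weight by the priors:
  π_I·L_I = 0.22 × 0.2211 = 0.048642
  π_II·L_II = 0.34 × 0.2475 = 0.08415
  π_III·L_III = 0.44 × 0.2464 = 0.108416
Evidence: 0.048642 + 0.08415 + 0.108416 = 0.241208
P(Segment I | data) ≈ 0.2017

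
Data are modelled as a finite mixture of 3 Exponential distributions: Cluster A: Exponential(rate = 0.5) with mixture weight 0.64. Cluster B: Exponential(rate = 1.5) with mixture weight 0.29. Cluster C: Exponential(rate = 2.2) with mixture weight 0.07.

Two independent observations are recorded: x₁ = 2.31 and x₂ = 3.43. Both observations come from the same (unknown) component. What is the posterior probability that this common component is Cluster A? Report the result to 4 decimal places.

0.9869

By Bayes' theorem, P(k | x) = P(Z=k) f_k(x) / Σ_j P(Z=j) f_j(x).
Since both observations come from the same component, the likelihood for component k is f_k(x₁)·f_k(x₂).
  f_A = [0.5·e^(−0.5·2.31) = 0.5·e^(−1.1550) = 0.157529] × [0.0899819] = 0.0141747
  f_B = [1.5·e^(−1.5·2.31) = 1.5·e^(−3.4650) = 0.0469095] × [0.00874271] = 0.000410116
  f_C = [2.2·e^(−2.2·2.31) = 2.2·e^(−5.0820) = 0.0136565] × [0.00116208] = 1.58699e-05
Multiply by the mixture weights:
  P(Z=A)·f_A = 0.64 × 0.0141747 = 0.00907183
  P(Z=B)·f_B = 0.29 × 0.000410116 = 0.000118934
  P(Z=C)·f_C = 0.07 × 1.58699e-05 = 1.11089e-06
Sum: 0.00907183 + 0.000118934 + 1.11089e-06 = 0.00919187
P(Cluster A | x₁, x₂) ≈ 0.9869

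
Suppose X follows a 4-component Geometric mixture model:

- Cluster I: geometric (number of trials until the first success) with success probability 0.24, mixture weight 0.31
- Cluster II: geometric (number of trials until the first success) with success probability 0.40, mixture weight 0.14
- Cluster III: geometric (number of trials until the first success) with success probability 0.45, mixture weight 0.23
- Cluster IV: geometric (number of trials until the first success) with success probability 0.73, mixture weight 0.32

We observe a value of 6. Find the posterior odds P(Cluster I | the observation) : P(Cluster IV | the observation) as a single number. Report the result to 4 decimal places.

56.2794

Only the two components matter; the odds are (P(Z=i) f_i(x)) / (P(Z=j) f_j(x)).
Evaluate each component's likelihood at the observed value:
  f_I = 0.0608526
  f_II = 0.031104
  f_III = 0.0226478
  f_IV = 0.00104747
0.0188643 / 0.00033519 ≈ 56.2794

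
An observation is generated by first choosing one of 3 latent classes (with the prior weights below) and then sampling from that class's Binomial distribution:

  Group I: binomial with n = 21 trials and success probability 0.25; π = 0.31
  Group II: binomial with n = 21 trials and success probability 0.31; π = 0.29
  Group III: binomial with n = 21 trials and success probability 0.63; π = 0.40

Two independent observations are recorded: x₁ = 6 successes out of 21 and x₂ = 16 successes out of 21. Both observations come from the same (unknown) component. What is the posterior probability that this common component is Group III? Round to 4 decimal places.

0.9680

Apply Bayes' rule: the posterior for each component is proportional to its prior times its likelihood at x.
Since both observations come from the same component, the likelihood for component k is f_k(x₁)·f_k(x₂).
  L_I = [C(21,6)·0.25^6·0.75^15 = 54264·0.000244141·0.0133635 = 0.17704] × [1.12432e-06] = 1.99049e-07
  L_II = [C(21,6)·0.31^6·0.69^15 = 54264·0.000887504·0.00382592 = 0.184255] × [2.31513e-05] = 4.26574e-06
  L_III = [C(21,6)·0.63^6·0.37^15 = 54264·0.0625235·3.33446e-07 = 0.00113131] × [0.0868961] = 9.83063e-05
Weight by the priors:
  π_I·L_I = 0.31 × 1.99049e-07 = 6.17052e-08
  π_II·L_II = 0.29 × 4.26574e-06 = 1.23706e-06
  π_III·L_III = 0.40 × 9.83063e-05 = 3.93225e-05
Marginal: 6.17052e-08 + 1.23706e-06 + 3.93225e-05 = 4.06213e-05
P(Group III | x₁, x₂) = 3.93225e-05 / 4.06213e-05 ≈ 0.9680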